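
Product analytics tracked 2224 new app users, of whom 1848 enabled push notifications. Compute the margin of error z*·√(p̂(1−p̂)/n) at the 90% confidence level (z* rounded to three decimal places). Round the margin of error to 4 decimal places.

ME = 0.0131

With x = 1848 successes in n = 2224, p̂ = 0.83094.
Standard error of p̂: √(0.140482/2224) = √0.000063166 = 0.007948.
For 90% confidence, z* = 1.645.
So ME = 0.0131.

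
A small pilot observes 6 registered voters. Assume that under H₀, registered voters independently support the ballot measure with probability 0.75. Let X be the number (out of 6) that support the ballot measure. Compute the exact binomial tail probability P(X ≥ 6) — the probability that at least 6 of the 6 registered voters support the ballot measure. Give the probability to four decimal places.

P = 0.1780

X is binomial with n = 6 and p = 0.75.
P(X ≥ 6) = C(6,6)·0.75^6·0.25^0.
= 0.177979 = 0.1780.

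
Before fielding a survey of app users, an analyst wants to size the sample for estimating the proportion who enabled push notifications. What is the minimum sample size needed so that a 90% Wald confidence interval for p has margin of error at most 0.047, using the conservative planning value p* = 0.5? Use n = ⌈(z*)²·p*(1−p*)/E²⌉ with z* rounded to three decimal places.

n = 307

For 90% confidence, z* = 1.645.
p*(1−p*) = 0.50·0.50 = 0.2500.
(z*)²·p*(1−p*)/E² = 2.706025·0.2500/0.002209 = 306.250.
⌈306.250⌉ = 307.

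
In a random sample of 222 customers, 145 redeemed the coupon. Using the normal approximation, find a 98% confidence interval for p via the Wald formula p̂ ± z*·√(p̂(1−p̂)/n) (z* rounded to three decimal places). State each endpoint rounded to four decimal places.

Sample proportion p̂ = 145/222 = 0.65315.
SE(p̂) = √(0.65315·0.34685/222) = 0.031945.
The 98% critical value is z* = 2.326.
Margin of error: 2.326 × 0.031945 = 0.07430.
CI: 0.65315 ± 0.07430 = (0.5788, 0.7275).

(0.5788, 0.7275)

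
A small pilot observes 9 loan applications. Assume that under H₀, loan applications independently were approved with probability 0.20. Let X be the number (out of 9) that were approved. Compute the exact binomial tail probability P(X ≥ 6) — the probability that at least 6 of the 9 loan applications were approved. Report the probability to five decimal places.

P = 0.00307

X ~ Binomial(n=9, p=0.20).
P(X ≥ 6) = C(9,6)·0.20^6·0.80^3 + C(9,7)·0.20^7·0.80^2 + C(9,8)·0.20^8·0.80^1 + C(9,9)·0.20^9·0.80^0.
= 0.002753 + 0.000295 + 0.000018 + 0.000001 = 0.00307.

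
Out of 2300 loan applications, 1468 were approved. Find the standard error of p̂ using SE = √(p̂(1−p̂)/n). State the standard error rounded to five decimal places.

p̂ = 1468/2300 = 0.63826.
p̂(1−p̂) = 0.230884.
SE = √(0.230884/2300) = 0.01002.

SE = 0.01002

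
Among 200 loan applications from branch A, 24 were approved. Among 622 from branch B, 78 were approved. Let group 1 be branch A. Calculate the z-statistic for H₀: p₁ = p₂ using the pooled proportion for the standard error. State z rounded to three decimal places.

p̂₁ = 24/200 = 0.12000, p̂₂ = 78/622 = 0.12540.
Pooled p̂ = (24+78)/(200+622) = 102/822 = 0.12409.
Pooled SE = √[0.1086899·0.00660772] ≈ 0.026799.
z = (p̂₁ − p̂₂)/SE = (0.12000 − 0.12540)/0.026799 = -0.00540/0.026799 = -0.202.

z = -0.202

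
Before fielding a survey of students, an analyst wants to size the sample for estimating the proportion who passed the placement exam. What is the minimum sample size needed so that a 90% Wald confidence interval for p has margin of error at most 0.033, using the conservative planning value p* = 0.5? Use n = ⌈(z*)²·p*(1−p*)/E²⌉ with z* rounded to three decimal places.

n = 622

The 90% critical value is z* = 1.645.
p*(1−p*) = 0.50·0.50 = 0.2500.
(z*)²·p*(1−p*)/E² = 2.706025·0.2500/0.001089 = 621.218.
Rounding up, n = 622.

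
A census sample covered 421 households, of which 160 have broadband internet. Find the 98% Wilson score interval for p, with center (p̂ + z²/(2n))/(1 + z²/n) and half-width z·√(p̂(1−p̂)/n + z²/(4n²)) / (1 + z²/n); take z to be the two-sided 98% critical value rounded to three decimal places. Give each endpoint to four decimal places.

p̂ = 160/421 = 0.38005; z = 2.326, so z² = 5.410276.
1 + z²/n = 1.012851.
Center = (0.38005 + 0.006426)/1.012851 = 0.38157.
Radicand: p̂(1−p̂)/n + z²/(4n²) = 0.000559647 + 0.000007631 = 0.000567278.
Half-width = 2.326·√0.000567278/1.012851 = 0.05470.
CI: 0.38157 ± 0.05470 = (0.3269, 0.4363).

(0.3269, 0.4363)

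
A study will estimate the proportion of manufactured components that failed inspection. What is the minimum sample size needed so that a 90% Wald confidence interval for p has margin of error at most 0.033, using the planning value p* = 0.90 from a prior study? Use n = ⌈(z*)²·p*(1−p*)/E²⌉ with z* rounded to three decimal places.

n = 224

The 90% critical value is z* = 1.645.
p*(1−p*) = 0.90·0.10 = 0.0900.
(z*)²·p*(1−p*)/E² = 2.706025·0.0900/0.001089 = 223.638.
⌈223.638⌉ = 224.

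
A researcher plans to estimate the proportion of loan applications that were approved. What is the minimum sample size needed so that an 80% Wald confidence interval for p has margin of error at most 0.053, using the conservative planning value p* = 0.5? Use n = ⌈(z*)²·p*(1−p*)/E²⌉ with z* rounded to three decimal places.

For 80% confidence, z* = 1.282.
p*(1−p*) = 0.50·0.50 = 0.2500.
(z*)²·p*(1−p*)/E² = 1.643524·0.2500/0.002809 = 146.273.
⌈146.273⌉ = 147.

n = 147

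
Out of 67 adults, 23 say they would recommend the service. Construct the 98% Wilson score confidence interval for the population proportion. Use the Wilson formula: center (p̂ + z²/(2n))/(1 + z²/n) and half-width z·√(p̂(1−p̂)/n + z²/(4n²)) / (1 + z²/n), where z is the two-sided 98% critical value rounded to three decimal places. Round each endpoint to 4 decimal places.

Here p̂ = 23/67 = 0.34328 and z = 2.326 (z² = 5.410276).
Denominator 1 + z²/n = 1 + 5.410276/67 = 1.080750.
Adjusted center: (0.34328 + z²/(2n))/1.080750 = 0.35499.
Radicand: p̂(1−p̂)/n + z²/(4n²) = 0.003364776 + 0.000301307 = 0.003666083.
Half-width = z·√(radicand)/denom = 2.326·0.060548/1.080750 = 0.13031.
CI: 0.35499 ± 0.13031 = (0.2247, 0.4853).

(0.2247, 0.4853)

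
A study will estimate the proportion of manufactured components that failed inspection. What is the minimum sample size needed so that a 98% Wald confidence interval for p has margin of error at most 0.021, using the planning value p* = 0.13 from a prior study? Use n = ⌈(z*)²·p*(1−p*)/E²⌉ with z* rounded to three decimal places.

n = 1388

z* = 2.326 at the 98% level.
p*(1−p*) = 0.1131.
(z*)²·p*(1−p*)/E² = 5.410276·0.1131/0.000441 = 1387.533.
⌈1387.533⌉ = 1388.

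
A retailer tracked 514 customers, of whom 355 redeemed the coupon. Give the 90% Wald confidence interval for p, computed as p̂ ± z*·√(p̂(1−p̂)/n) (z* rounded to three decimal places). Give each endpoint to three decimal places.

(0.657, 0.724)

The sample proportion is 355/514 = 0.69066.
Standard error of p̂: √(0.213648/514) = √0.000415658 = 0.020388.
z* = 1.645 at the 90% level.
Margin = 1.645·0.020388 = 0.03354.
So the interval runs from 0.657 to 0.724.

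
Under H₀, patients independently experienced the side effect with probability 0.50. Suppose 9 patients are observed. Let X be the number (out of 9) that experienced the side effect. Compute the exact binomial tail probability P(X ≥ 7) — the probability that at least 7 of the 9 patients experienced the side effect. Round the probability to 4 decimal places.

P = 0.0898

X is binomial with n = 9 and p = 0.50.
P(X ≥ 7) = C(9,7)·0.50^7·0.50^2 + C(9,8)·0.50^8·0.50^1 + C(9,9)·0.50^9·0.50^0.
= 0.070312 + 0.017578 + 0.001953 = 0.0898.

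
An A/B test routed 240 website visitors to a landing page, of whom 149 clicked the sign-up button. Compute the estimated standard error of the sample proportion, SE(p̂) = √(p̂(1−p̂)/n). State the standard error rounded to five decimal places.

The sample proportion is 149/240 = 0.62083.
p̂(1−p̂) = 0.235400.
Dividing by n and taking the root: √0.000980833 = 0.03132.

SE = 0.03132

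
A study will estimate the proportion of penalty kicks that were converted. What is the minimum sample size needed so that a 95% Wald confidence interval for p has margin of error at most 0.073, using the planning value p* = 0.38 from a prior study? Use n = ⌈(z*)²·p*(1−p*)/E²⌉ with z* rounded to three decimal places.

z* = 1.960 at the 95% level.
p*(1−p*) = 0.38·0.62 = 0.2356.
(z*)²·p*(1−p*)/E² = 3.841600·0.2356/0.005329 = 169.841.
⌈169.841⌉ = 170.

n = 170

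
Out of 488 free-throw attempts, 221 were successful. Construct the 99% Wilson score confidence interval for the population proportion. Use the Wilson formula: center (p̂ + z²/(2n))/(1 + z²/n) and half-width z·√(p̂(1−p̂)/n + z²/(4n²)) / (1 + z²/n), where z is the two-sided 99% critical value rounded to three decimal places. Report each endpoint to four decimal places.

p̂ = 221/488 = 0.45287; z = 2.576, so z² = 6.635776.
1 + z²/n = 1.013598.
Center = (0.45287 + 0.006799)/1.013598 = 0.45350.
Radicand: p̂(1−p̂)/n + z²/(4n²) = 0.000507743 + 0.000006966 = 0.000514709.
Half-width = 2.576·√0.000514709/1.013598 = 0.05766.
Interval: 0.45350 ± 0.05766 → (0.3958, 0.5112).

(0.3958, 0.5112)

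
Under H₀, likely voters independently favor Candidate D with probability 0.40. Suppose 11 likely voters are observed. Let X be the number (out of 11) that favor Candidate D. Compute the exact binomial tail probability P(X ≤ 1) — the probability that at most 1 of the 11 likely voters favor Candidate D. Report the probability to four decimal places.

P = 0.0302

X is binomial with n = 11 and p = 0.40.
P(X ≤ 1) = C(11,0)·0.40^0·0.60^11 + C(11,1)·0.40^1·0.60^10.
= 0.003628 + 0.026605 = 0.0302.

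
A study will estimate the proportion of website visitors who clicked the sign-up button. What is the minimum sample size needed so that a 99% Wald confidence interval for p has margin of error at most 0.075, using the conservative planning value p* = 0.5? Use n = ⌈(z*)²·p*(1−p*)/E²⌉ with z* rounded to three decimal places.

n = 295

For 99% confidence, z* = 2.576.
p*(1−p*) = 0.2500.
Required n before rounding: 6.635776 × 0.2500 / 0.075² = 294.923.
⌈294.923⌉ = 295.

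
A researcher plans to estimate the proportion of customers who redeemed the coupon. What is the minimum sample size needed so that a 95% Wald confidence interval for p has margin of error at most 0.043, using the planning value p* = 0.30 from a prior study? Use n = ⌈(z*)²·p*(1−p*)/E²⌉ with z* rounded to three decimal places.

n = 437

The 95% critical value is z* = 1.960.
p*(1−p*) = 0.2100.
(z*)²·p*(1−p*)/E² = 3.841600·0.2100/0.001849 = 436.309.
⌈436.309⌉ = 437.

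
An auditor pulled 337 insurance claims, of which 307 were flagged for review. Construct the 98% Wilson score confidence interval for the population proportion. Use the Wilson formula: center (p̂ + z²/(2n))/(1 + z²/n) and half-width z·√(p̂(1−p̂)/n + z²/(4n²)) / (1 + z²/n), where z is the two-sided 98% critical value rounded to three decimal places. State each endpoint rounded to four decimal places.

p̂ = 307/337 = 0.91098; z = 2.326, so z² = 5.410276.
Denominator 1 + z²/n = 1 + 5.410276/337 = 1.016054.
Adjusted center: (0.91098 + z²/(2n))/1.016054 = 0.90449.
Radicand: p̂(1−p̂)/n + z²/(4n²) = 0.000240641 + 0.000011910 = 0.000252551.
Half-width = z·√(radicand)/denom = 2.326·0.015892/1.016054 = 0.03638.
So the interval runs from 0.8681 to 0.9409.

(0.8681, 0.9409)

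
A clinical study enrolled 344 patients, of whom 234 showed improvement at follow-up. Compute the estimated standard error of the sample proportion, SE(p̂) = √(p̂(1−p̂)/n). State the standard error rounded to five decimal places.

With x = 234 successes in n = 344, p̂ = 0.68023.
p̂(1−p̂) = 0.68023·0.31977 = 0.217517.
SE = √(0.217517/344) = √0.000632317 = 0.02515.

SE = 0.02515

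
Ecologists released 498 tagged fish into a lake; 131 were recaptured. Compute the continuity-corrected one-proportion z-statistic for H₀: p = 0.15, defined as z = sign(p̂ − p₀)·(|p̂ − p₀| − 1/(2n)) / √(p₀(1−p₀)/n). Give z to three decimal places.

p̂ = 131/498 = 0.26305. p̂ − p₀ = 0.113052.
1/(2n) = 0.001004.
Corrected numerator: |0.113052| − 0.001004 = 0.112048.
Null standard error: √(0.15·0.85/498) = √0.000256024 = 0.016001.
z = +0.112048/0.016001 = 7.003.

z = 7.003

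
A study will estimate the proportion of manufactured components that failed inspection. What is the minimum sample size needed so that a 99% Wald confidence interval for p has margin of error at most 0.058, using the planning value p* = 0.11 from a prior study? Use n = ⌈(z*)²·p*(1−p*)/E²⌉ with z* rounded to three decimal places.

z* = 2.576 at the 99% level.
p*(1−p*) = 0.0979.
Required n before rounding: 6.635776 × 0.0979 / 0.058² = 193.116.
Rounding up, n = 194.

n = 194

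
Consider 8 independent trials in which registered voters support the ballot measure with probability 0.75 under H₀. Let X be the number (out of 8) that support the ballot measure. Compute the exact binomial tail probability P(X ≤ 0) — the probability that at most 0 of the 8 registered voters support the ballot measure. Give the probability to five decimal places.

P = 0.00002

X ~ Binomial(n=8, p=0.75).
P(X ≤ 0) = C(8,0)·0.75^0·0.25^8.
= 0.000015 = 0.00002.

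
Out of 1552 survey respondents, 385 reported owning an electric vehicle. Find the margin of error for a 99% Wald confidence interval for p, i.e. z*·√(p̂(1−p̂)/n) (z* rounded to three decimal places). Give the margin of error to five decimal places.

ME = 0.02824

The sample proportion is 385/1552 = 0.24807.
Standard error of p̂: √(0.186530/1552) = √0.000120187 = 0.010963.
z* = 2.576 at the 99% level.
ME = 2.576·0.010963 = 0.02824.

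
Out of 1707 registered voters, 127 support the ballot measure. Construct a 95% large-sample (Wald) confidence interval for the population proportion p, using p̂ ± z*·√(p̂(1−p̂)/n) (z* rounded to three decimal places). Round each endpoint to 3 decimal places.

Sample proportion p̂ = 127/1707 = 0.07440.
SE(p̂) = √(0.07440·0.92560/1707) = 0.006352.
z* = 1.960 at the 95% level.
Margin of error: 1.960 × 0.006352 = 0.01245.
So the interval runs from 0.062 to 0.087.

(0.062, 0.087)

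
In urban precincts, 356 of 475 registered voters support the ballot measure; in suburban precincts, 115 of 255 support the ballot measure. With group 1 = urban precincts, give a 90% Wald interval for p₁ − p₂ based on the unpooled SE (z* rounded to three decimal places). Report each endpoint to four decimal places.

p̂₁ = 0.74947, p̂₂ = 0.45098, so the observed difference is 0.29849.
SE = √(0.000395290 + 0.000970969) = √0.001366259 = 0.036963.
For 90% confidence, z* = 1.645. Margin = 1.645·0.036963 = 0.06080.
So the interval runs from 0.2377 to 0.3593.

(0.2377, 0.3593)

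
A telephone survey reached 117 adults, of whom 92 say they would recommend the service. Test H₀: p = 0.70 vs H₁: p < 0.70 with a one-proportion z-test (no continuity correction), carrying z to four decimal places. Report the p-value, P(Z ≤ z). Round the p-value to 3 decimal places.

p-value = 0.979

Sample proportion p̂ = 92/117 = 0.78632.
SE₀ = √(0.70·0.30/117) = 0.042366.
z = (p̂ − p₀)/SE = (92/117 − 0.70)/0.042366 ≈ 2.0376.
p-value = P(Z ≤ z) with z = 2.0376 → 0.979.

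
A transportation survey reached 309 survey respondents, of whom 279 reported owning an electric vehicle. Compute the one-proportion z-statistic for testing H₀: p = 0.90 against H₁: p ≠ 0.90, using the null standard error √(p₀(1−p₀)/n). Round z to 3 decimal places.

With x = 279 successes in n = 309, p̂ = 0.90291.
SE₀ = √(0.90·0.10/309) = 0.017066.
z = (p̂ − p₀)/SE = (0.90291 − 0.90)/0.017066 = 0.171.

z = 0.171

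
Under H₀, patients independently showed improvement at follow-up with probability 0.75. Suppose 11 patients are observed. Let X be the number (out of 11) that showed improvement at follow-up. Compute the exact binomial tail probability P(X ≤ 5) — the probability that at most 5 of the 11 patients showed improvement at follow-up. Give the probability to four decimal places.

X is binomial with n = 11 and p = 0.75.
P(X ≤ 5) = Σ_{j=0}^{5} C(11,j)·0.75^j·0.25^{11−j}.
= 0.000000 + 0.000008 + 0.000118 + 0.001062 + 0.006373 + 0.026766 = 0.0343.

P = 0.0343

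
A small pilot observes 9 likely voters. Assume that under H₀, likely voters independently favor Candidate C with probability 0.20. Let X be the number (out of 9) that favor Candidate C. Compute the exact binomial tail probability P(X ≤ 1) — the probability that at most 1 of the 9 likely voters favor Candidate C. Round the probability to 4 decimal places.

X is binomial with n = 9 and p = 0.20.
P(X ≤ 1) = C(9,0)·0.20^0·0.80^9 + C(9,1)·0.20^1·0.80^8.
= 0.134218 + 0.301990 = 0.4362.

P = 0.4362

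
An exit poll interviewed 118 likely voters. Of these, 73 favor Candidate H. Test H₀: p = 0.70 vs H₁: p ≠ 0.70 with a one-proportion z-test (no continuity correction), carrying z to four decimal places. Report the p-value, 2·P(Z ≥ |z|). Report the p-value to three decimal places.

p-value = 0.054

p̂ = 73/118 = 0.61864.
SE₀ = √(0.70·0.30/118) = 0.042186.
Test statistic (full precision, shown to 4 dp): z = (73/118 − 0.70)/SE₀ ≈ -1.9285.
From the standard normal, 2·P(Z ≥ |z|) = 0.054.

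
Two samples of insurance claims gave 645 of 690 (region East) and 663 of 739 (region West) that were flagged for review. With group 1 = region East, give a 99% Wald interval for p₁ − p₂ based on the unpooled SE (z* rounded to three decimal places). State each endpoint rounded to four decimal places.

p̂₁ = 0.93478, p̂₂ = 0.89716, so the observed difference is 0.03762.
Unpooled SE = √(p̂₁(1−p̂₁)/n₁ + p̂₂(1−p̂₂)/n₂) = √(0.000088354 + 0.000124852) = 0.014602.
z* = 2.576 at the 99% level. Margin of error = 0.03761.
CI: 0.03762 ± 0.03761 = (0.0000, 0.0752).

(0.0000, 0.0752)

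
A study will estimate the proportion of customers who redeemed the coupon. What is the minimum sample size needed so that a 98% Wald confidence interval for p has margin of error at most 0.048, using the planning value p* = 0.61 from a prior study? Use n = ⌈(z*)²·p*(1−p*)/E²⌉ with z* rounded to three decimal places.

n = 559

The 98% critical value is z* = 2.326.
p*(1−p*) = 0.2379.
Required n before rounding: 5.410276 × 0.2379 / 0.048² = 558.639.
Rounding up, n = 559.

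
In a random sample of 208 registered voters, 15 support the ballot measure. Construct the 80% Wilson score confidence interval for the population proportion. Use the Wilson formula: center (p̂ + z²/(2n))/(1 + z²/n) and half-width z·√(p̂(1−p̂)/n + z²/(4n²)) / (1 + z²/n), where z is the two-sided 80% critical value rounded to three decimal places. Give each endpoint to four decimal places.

Here p̂ = 15/208 = 0.07212 and z = 1.282 (z² = 1.643524).
Denominator 1 + z²/n = 1 + 1.643524/208 = 1.007902.
Adjusted center: (0.07212 + z²/(2n))/1.007902 = 0.07547.
Radicand: p̂(1−p̂)/n + z²/(4n²) = 0.000321706 + 0.000009497 = 0.000331203.
Half-width = 1.282·√0.000331203/1.007902 = 0.02315.
So the interval runs from 0.0523 to 0.0986.

(0.0523, 0.0986)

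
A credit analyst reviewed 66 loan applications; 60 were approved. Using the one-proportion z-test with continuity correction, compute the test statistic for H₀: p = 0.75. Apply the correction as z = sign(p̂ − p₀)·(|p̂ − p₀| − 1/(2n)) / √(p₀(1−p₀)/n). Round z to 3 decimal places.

The sample proportion is 60/66 = 0.90909. p̂ − p₀ = 0.159091.
Continuity correction 1/(2n) = 1/132 = 0.007576.
Corrected numerator: |0.159091| − 0.007576 = 0.151515.
Null standard error: √(0.75·0.25/66) = √0.002840909 = 0.053300.
z = +0.151515/0.053300 = 2.843.

z = 2.843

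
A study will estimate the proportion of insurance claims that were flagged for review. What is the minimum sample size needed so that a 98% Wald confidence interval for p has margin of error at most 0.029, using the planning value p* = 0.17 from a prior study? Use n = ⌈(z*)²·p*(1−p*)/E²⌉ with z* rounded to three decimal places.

For 98% confidence, z* = 2.326.
p*(1−p*) = 0.1411.
(z*)²·p*(1−p*)/E² = 5.410276·0.1411/0.000841 = 907.717.
Rounding up, n = 908.

n = 908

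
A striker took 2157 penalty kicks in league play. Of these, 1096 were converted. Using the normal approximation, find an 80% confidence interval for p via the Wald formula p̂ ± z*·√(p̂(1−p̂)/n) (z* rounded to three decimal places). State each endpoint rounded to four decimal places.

(0.4943, 0.5219)

The sample proportion is 1096/2157 = 0.50811.
SE(p̂) = √(0.50811·0.49189/2157) = 0.010764.
The 80% critical value is z* = 1.282.
Margin = 1.282·0.010764 = 0.01380.
Interval: 0.50811 ± 0.01380 → (0.4943, 0.5219).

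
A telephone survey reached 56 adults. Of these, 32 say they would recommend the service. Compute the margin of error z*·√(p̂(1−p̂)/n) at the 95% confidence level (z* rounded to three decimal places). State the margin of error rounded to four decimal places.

p̂ = 32/56 = 0.57143.
Standard error of p̂: √(0.244898/56) = √0.004373178 = 0.066130.
z* = 1.960 at the 95% level.
Margin of error = z*·SE = 1.960 × 0.066130 = 0.1296.

ME = 0.1296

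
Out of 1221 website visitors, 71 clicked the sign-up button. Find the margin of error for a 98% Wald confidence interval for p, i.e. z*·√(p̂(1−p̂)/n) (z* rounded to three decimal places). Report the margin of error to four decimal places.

ME = 0.0156

The sample proportion is 71/1221 = 0.05815.
SE(p̂) = √(0.05815·0.94185/1221) = 0.006697.
z* = 2.326 at the 98% level.
ME = 2.326·0.006697 = 0.0156.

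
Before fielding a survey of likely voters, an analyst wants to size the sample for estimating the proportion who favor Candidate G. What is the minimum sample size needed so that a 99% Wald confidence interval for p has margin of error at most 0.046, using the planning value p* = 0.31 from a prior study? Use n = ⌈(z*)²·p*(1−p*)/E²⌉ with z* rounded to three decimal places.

n = 671

The 99% critical value is z* = 2.576.
p*(1−p*) = 0.31·0.69 = 0.2139.
Required n before rounding: 6.635776 × 0.2139 / 0.046² = 670.790.
⌈670.790⌉ = 671.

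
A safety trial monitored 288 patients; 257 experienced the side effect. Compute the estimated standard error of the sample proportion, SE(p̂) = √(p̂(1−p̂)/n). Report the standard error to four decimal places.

SE = 0.0183

p̂ = 257/288 = 0.89236.
p̂(1−p̂) = 0.89236·0.10764 = 0.096054.
Dividing by n and taking the root: √0.000333521 = 0.0183.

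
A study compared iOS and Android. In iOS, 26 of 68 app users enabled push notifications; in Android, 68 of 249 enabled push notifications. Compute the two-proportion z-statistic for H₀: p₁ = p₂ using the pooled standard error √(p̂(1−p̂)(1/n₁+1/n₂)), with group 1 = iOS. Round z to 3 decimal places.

z = 1.748

Sample proportions: p̂₁ = 26/68 = 0.38235 and p̂₂ = 68/249 = 0.27309.
Pooled p̂ = (26+68)/(68+249) = 94/317 = 0.29653.
SE = √[p̂(1−p̂)(1/n₁+1/n₂)] = √[0.29653·0.70347·(1/68+1/249)] ≈ 0.062493.
z = (p̂₁ − p̂₂)/SE = (0.38235 − 0.27309)/0.062493 = 0.10926/0.062493 = 1.748.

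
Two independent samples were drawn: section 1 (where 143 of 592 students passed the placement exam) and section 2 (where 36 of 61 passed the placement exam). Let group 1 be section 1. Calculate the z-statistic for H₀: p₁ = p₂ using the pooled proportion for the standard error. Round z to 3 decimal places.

z = -5.812

p̂₁ = 143/592 = 0.24155, p̂₂ = 36/61 = 0.59016.
Pooled p̂ = (143+36)/(592+61) = 179/653 = 0.27412.
Pooled SE = √[0.1989780·0.01808263] ≈ 0.059984.
z = (p̂₁ − p̂₂)/SE = (0.24155 − 0.59016)/0.059984 = -0.34861/0.059984 = -5.812.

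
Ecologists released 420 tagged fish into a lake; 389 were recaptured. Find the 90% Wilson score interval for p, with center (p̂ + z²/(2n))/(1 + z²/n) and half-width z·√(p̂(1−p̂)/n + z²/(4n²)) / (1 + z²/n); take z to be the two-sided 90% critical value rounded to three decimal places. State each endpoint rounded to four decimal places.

p̂ = 389/420 = 0.92619; z = 1.645, so z² = 2.706025.
Denominator 1 + z²/n = 1 + 2.706025/420 = 1.006443.
Center = (0.92619 + 0.003221)/1.006443 = 0.92346.
Radicand: p̂(1−p̂)/n + z²/(4n²) = 0.000162766 + 0.000003835 = 0.000166601.
Half-width = 1.645·√0.000166601/1.006443 = 0.02110.
So the interval runs from 0.9024 to 0.9446.

(0.9024, 0.9446)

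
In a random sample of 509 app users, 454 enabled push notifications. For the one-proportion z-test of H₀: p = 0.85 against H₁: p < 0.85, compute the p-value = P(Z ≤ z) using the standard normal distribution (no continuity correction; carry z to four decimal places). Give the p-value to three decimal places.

p-value = 0.996

Sample proportion p̂ = 454/509 = 0.89194.
Under H₀, SE = √(p₀(1−p₀)/n) = √(0.85·0.15/509) = √0.000250491 = 0.015827.
z = (p̂ − p₀)/SE = (454/509 − 0.85)/0.015827 ≈ 2.6502.
p-value = P(Z ≤ z) with z = 2.6502 → 0.996.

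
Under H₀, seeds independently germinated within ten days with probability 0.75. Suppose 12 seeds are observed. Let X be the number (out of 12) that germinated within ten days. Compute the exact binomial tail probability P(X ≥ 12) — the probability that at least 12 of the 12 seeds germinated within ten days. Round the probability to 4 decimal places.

P = 0.0317

X ~ Binomial(n=12, p=0.75).
P(X ≥ 12) = C(12,12)·0.75^12·0.25^0.
= 0.031676 = 0.0317.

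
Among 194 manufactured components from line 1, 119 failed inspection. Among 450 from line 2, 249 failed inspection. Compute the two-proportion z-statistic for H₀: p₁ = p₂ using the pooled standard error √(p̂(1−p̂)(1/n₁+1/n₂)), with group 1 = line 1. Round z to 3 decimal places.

p̂₁ = 119/194 = 0.61340, p̂₂ = 249/450 = 0.55333.
Pooling: p̂ = 368/644 = 0.57143.
SE = √[p̂(1−p̂)(1/n₁+1/n₂)] = √[0.57143·0.42857·(1/194+1/450)] ≈ 0.042504.
z = 0.06007/0.042504 = 1.413.

z = 1.413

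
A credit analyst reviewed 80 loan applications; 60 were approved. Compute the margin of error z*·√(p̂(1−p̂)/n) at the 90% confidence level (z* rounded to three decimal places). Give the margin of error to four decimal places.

ME = 0.0796

With x = 60 successes in n = 80, p̂ = 0.75000.
Standard error of p̂: √(0.187500/80) = √0.002343750 = 0.048412.
z* = 1.645 at the 90% level.
ME = 1.645·0.048412 = 0.0796.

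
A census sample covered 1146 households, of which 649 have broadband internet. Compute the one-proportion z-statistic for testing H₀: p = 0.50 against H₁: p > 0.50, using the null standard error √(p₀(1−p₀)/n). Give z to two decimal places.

z = 4.49

With x = 649 successes in n = 1146, p̂ = 0.56632.
SE₀ = √(0.50·0.50/1146) = 0.014770.
Test statistic: z = 0.06632/0.014770 = 4.49.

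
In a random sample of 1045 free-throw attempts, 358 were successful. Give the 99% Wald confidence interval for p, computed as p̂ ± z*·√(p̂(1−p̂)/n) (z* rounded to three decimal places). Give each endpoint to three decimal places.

(0.305, 0.380)

With x = 358 successes in n = 1045, p̂ = 0.34258.
SE = √(p̂(1−p̂)/n) = √(0.225220/1045) = 0.014681.
The 99% critical value is z* = 2.576.
Margin of error: 2.576 × 0.014681 = 0.03782.
So the interval runs from 0.305 to 0.380.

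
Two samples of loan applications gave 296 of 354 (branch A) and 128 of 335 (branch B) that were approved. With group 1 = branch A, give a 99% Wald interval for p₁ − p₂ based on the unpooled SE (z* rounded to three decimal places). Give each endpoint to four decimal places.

p̂₁ = 0.83616, p̂₂ = 0.38209, so the observed difference is 0.45407.
SE = √(0.000386999 + 0.000704768) = √0.001091767 = 0.033042.
For 99% confidence, z* = 2.576. Margin of error = 0.08512.
So the interval runs from 0.3690 to 0.5392.

(0.3690, 0.5392)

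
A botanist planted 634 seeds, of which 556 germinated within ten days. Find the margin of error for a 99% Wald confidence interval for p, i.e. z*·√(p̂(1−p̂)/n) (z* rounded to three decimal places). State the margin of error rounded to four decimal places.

ME = 0.0336

Sample proportion p̂ = 556/634 = 0.87697.
SE(p̂) = √(0.87697·0.12303/634) = 0.013045.
For 99% confidence, z* = 2.576.
ME = 2.576·0.013045 = 0.0336.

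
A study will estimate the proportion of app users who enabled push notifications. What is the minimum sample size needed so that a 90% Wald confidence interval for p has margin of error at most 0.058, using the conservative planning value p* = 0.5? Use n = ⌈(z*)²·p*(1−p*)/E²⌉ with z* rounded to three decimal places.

n = 202

z* = 1.645 at the 90% level.
p*(1−p*) = 0.2500.
Required n before rounding: 2.706025 × 0.2500 / 0.058² = 201.102.
⌈201.102⌉ = 202.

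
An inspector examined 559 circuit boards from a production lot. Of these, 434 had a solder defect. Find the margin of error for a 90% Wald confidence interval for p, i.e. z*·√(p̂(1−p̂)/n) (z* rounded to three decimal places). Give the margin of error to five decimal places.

With x = 434 successes in n = 559, p̂ = 0.77639.
SE = √(p̂(1−p̂)/n) = √(0.173611/559) = 0.017623.
The 90% critical value is z* = 1.645.
Margin of error = z*·SE = 1.645 × 0.017623 = 0.02899.

ME = 0.02899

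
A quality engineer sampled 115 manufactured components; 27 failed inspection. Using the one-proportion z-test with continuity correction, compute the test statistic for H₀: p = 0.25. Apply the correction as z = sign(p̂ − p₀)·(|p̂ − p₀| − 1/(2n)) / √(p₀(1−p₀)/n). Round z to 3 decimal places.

z = -0.269

With x = 27 successes in n = 115, p̂ = 0.23478. p̂ − p₀ = -0.015217.
1/(2n) = 0.004348.
Corrected numerator: |-0.015217| − 0.004348 = 0.010869.
Null standard error: √(0.25·0.75/115) = √0.001630435 = 0.040379.
z = −0.010869/0.040379 = -0.269.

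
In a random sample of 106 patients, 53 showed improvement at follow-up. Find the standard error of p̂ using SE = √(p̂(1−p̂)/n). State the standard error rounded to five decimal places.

The sample proportion is 53/106 = 0.50000.
p̂(1−p̂) = 0.250000.
SE = √(0.250000/106) = √0.002358491 = 0.04856.

SE = 0.04856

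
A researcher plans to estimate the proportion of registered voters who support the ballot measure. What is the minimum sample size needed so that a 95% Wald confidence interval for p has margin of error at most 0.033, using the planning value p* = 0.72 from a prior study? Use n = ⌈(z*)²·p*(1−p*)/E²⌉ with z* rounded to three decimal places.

n = 712

The 95% critical value is z* = 1.960.
p*(1−p*) = 0.72·0.28 = 0.2016.
Required n before rounding: 3.841600 × 0.2016 / 0.033² = 711.172.
⌈711.172⌉ = 712.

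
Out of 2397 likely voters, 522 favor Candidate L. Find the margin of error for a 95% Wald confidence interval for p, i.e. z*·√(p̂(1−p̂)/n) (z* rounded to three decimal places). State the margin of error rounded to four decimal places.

ME = 0.0165

With x = 522 successes in n = 2397, p̂ = 0.21777.
SE = √(p̂(1−p̂)/n) = √(0.170347/2397) = 0.008430.
z* = 1.960 at the 95% level.
So ME = 0.0165.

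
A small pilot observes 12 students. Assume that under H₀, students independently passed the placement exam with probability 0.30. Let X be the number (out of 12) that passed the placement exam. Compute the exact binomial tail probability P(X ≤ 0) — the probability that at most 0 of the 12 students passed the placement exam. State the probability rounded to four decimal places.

P = 0.0138

X is binomial with n = 12 and p = 0.30.
P(X ≤ 0) = C(12,0)·0.30^0·0.70^12.
= 0.013841 = 0.0138.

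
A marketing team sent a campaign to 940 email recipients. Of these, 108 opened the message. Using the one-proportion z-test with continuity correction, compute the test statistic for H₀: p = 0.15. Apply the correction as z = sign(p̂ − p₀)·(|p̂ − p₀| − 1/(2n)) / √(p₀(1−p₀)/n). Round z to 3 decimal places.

The sample proportion is 108/940 = 0.11489. p̂ − p₀ = -0.035106.
1/(2n) = 0.000532.
Corrected numerator: |-0.035106| − 0.000532 = 0.034574.
Null standard error: √(0.15·0.85/940) = √0.000135638 = 0.011646.
z = −0.034574/0.011646 = -2.969.

z = -2.969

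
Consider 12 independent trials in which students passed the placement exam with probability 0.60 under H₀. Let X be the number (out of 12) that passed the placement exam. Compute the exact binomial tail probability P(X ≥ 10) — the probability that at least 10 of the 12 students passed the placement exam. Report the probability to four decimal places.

P = 0.0834

X ~ Binomial(n=12, p=0.60).
P(X ≥ 10) = C(12,10)·0.60^10·0.40^2 + C(12,11)·0.60^11·0.40^1 + C(12,12)·0.60^12·0.40^0.
= 0.063852 + 0.017414 + 0.002177 = 0.0834.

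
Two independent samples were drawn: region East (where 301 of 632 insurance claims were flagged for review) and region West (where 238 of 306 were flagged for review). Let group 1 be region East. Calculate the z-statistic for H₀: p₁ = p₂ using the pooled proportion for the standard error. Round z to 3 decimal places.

Sample proportions: p̂₁ = 301/632 = 0.47627 and p̂₂ = 238/306 = 0.77778.
Pooling: p̂ = 539/938 = 0.57463.
SE = √[p̂(1−p̂)(1/n₁+1/n₂)] = √[0.57463·0.42537·(1/632+1/306)] ≈ 0.034432.
z = (p̂₁ − p̂₂)/SE = (0.47627 − 0.77778)/0.034432 = -0.30151/0.034432 = -8.757.

z = -8.757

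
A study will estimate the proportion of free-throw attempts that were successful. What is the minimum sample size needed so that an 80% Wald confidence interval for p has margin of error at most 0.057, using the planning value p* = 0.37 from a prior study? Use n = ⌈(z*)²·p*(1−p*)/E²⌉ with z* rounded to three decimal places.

z* = 1.282 at the 80% level.
p*(1−p*) = 0.2331.
Required n before rounding: 1.643524 × 0.2331 / 0.057² = 117.915.
⌈117.915⌉ = 118.

n = 118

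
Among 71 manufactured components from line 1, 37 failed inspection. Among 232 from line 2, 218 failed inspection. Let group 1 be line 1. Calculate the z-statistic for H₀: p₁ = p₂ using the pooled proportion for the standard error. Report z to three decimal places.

z = -8.451

p̂₁ = 37/71 = 0.52113, p̂₂ = 218/232 = 0.93966.
Pooling: p̂ = 255/303 = 0.84158.
Pooled SE = √[0.1333203·0.01839485] ≈ 0.049522.
z = (p̂₁ − p̂₂)/SE = (0.52113 − 0.93966)/0.049522 = -0.41853/0.049522 = -8.451.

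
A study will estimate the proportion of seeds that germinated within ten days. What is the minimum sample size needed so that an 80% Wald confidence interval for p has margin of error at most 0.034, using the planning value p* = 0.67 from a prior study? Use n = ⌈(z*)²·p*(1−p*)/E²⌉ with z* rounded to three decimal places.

The 80% critical value is z* = 1.282.
p*(1−p*) = 0.67·0.33 = 0.2211.
Required n before rounding: 1.643524 × 0.2211 / 0.034² = 314.345.
Rounding up, n = 315.

n = 315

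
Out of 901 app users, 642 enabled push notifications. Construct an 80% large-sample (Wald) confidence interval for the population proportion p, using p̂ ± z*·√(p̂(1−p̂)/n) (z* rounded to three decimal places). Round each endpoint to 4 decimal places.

(0.6932, 0.7319)

Sample proportion p̂ = 642/901 = 0.71254.
Standard error of p̂: √(0.204826/901) = √0.000227332 = 0.015078.
z* = 1.282 at the 80% level.
Margin of error: 1.282 × 0.015078 = 0.01933.
CI: 0.71254 ± 0.01933 = (0.6932, 0.7319).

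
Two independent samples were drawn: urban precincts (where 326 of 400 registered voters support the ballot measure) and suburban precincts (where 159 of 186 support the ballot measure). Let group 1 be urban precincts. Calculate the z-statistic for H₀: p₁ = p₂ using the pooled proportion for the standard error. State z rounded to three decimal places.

z = -1.189

p̂₁ = 326/400 = 0.81500, p̂₂ = 159/186 = 0.85484.
Pooled p̂ = (326+159)/(400+186) = 485/586 = 0.82765.
SE = √[p̂(1−p̂)(1/n₁+1/n₂)] = √[0.82765·0.17235·(1/400+1/186)] ≈ 0.033519.
z = (p̂₁ − p̂₂)/SE = (0.81500 − 0.85484)/0.033519 = -0.03984/0.033519 = -1.189.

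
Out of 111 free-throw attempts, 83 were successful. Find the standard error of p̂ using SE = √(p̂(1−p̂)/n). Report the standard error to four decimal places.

SE = 0.0412

With x = 83 successes in n = 111, p̂ = 0.74775.
p̂(1−p̂) = 0.188620.
SE = √(0.188620/111) = √0.001699279 = 0.0412.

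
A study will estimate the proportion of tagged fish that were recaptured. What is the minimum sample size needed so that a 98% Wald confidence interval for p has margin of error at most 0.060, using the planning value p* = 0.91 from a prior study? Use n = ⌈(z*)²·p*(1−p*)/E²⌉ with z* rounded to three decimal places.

For 98% confidence, z* = 2.326.
p*(1−p*) = 0.0819.
Required n before rounding: 5.410276 × 0.0819 / 0.060² = 123.084.
⌈123.084⌉ = 124.

n = 124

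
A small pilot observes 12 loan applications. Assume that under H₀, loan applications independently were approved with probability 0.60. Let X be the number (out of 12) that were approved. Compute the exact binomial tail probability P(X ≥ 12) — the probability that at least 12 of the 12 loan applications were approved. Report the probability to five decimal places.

X ~ Binomial(n=12, p=0.60).
P(X ≥ 12) = C(12,12)·0.60^12·0.40^0.
= 0.002177 = 0.00218.

P = 0.00218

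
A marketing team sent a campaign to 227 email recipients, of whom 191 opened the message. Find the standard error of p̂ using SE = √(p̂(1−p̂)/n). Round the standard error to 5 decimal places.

The sample proportion is 191/227 = 0.84141.
p̂(1−p̂) = 0.133439.
Dividing by n and taking the root: √0.000587837 = 0.02425.

SE = 0.02425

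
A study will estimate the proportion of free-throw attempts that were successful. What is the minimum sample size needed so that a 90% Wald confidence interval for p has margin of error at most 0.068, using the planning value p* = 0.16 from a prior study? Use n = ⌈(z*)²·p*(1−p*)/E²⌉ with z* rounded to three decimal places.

The 90% critical value is z* = 1.645.
p*(1−p*) = 0.1344.
Required n before rounding: 2.706025 × 0.1344 / 0.068² = 78.653.
Rounding up, n = 79.

n = 79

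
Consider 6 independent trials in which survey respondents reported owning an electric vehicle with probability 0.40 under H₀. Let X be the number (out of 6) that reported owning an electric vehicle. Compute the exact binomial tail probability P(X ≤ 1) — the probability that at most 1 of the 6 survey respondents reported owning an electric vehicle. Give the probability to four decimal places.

X is binomial with n = 6 and p = 0.40.
P(X ≤ 1) = C(6,0)·0.40^0·0.60^6 + C(6,1)·0.40^1·0.60^5.
= 0.046656 + 0.186624 = 0.2333.

P = 0.2333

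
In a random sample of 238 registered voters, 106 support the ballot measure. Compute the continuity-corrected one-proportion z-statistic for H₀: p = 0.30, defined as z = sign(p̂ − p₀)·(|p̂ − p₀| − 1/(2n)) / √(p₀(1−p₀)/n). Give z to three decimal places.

z = 4.823

With x = 106 successes in n = 238, p̂ = 0.44538. p̂ − p₀ = 0.145378.
1/(2n) = 0.002101.
Corrected numerator: |0.145378| − 0.002101 = 0.143277.
Under H₀, SE = √(p₀(1−p₀)/n) = √(0.30·0.70/238) = √0.000882353 = 0.029704.
z = +0.143277/0.029704 = 4.823.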